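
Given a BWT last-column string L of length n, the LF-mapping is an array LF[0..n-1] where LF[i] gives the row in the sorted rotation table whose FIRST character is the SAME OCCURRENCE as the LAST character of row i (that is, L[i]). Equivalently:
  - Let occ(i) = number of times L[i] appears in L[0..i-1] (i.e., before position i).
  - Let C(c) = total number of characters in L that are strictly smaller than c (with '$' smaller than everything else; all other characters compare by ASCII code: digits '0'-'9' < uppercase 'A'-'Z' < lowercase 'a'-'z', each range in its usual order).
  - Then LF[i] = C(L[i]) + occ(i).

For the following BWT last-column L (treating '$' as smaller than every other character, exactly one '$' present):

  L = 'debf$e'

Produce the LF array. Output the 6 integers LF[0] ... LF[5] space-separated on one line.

Answer: 2 3 1 5 0 4

Derivation:
Char counts: '$':1, 'b':1, 'd':1, 'e':2, 'f':1
C (first-col start): C('$')=0, C('b')=1, C('d')=2, C('e')=3, C('f')=5
L[0]='d': occ=0, LF[0]=C('d')+0=2+0=2
L[1]='e': occ=0, LF[1]=C('e')+0=3+0=3
L[2]='b': occ=0, LF[2]=C('b')+0=1+0=1
L[3]='f': occ=0, LF[3]=C('f')+0=5+0=5
L[4]='$': occ=0, LF[4]=C('$')+0=0+0=0
L[5]='e': occ=1, LF[5]=C('e')+1=3+1=4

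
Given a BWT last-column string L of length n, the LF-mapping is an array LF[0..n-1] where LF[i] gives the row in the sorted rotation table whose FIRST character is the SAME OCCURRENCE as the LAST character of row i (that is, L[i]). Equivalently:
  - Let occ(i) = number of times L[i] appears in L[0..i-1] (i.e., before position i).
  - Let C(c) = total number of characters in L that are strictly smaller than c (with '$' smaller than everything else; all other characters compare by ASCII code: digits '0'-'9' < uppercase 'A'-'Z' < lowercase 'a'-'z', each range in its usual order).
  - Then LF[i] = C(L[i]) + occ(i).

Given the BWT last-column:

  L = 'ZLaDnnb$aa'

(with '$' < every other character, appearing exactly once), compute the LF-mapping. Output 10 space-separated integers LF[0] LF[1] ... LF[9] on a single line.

Char counts: '$':1, 'D':1, 'L':1, 'Z':1, 'a':3, 'b':1, 'n':2
C (first-col start): C('$')=0, C('D')=1, C('L')=2, C('Z')=3, C('a')=4, C('b')=7, C('n')=8
L[0]='Z': occ=0, LF[0]=C('Z')+0=3+0=3
L[1]='L': occ=0, LF[1]=C('L')+0=2+0=2
L[2]='a': occ=0, LF[2]=C('a')+0=4+0=4
L[3]='D': occ=0, LF[3]=C('D')+0=1+0=1
L[4]='n': occ=0, LF[4]=C('n')+0=8+0=8
L[5]='n': occ=1, LF[5]=C('n')+1=8+1=9
L[6]='b': occ=0, LF[6]=C('b')+0=7+0=7
L[7]='$': occ=0, LF[7]=C('$')+0=0+0=0
L[8]='a': occ=1, LF[8]=C('a')+1=4+1=5
L[9]='a': occ=2, LF[9]=C('a')+2=4+2=6

Answer: 3 2 4 1 8 9 7 0 5 6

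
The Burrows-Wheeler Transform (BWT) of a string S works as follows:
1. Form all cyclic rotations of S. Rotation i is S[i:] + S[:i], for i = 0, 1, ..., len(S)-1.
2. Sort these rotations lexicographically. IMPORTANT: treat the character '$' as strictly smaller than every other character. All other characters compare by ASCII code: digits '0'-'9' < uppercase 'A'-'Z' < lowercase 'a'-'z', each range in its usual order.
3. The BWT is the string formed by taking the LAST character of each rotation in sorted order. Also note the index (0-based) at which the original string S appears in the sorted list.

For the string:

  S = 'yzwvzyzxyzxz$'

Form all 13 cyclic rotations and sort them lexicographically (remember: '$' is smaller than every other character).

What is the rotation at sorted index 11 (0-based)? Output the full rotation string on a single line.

Answer: zxz$yzwvzyzxy

Derivation:
All 13 rotations (rotation i = S[i:]+S[:i]):
  rot[0] = yzwvzyzxyzxz$
  rot[1] = zwvzyzxyzxz$y
  rot[2] = wvzyzxyzxz$yz
  rot[3] = vzyzxyzxz$yzw
  rot[4] = zyzxyzxz$yzwv
  rot[5] = yzxyzxz$yzwvz
  rot[6] = zxyzxz$yzwvzy
  rot[7] = xyzxz$yzwvzyz
  rot[8] = yzxz$yzwvzyzx
  rot[9] = zxz$yzwvzyzxy
  rot[10] = xz$yzwvzyzxyz
  rot[11] = z$yzwvzyzxyzx
  rot[12] = $yzwvzyzxyzxz
Sorted (with $ < everything):
  sorted[0] = $yzwvzyzxyzxz
  sorted[1] = vzyzxyzxz$yzw
  sorted[2] = wvzyzxyzxz$yz
  sorted[3] = xyzxz$yzwvzyz
  sorted[4] = xz$yzwvzyzxyz
  sorted[5] = yzwvzyzxyzxz$
  sorted[6] = yzxyzxz$yzwvz
  sorted[7] = yzxz$yzwvzyzx
  sorted[8] = z$yzwvzyzxyzx
  sorted[9] = zwvzyzxyzxz$y
  sorted[10] = zxyzxz$yzwvzy
  sorted[11] = zxz$yzwvzyzxy
  sorted[12] = zyzxyzxz$yzwv
sorted[11] = zxz$yzwvzyzxy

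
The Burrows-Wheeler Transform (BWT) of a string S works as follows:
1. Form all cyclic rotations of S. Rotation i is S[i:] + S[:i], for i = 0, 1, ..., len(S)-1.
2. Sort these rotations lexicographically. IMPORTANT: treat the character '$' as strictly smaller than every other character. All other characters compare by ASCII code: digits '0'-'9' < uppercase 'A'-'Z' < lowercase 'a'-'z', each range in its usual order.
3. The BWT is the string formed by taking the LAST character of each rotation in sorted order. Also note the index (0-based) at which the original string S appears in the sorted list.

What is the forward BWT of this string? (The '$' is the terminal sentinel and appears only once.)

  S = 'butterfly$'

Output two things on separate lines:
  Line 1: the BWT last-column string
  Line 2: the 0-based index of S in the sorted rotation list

Answer: y$trfetubl
1

Derivation:
All 10 rotations (rotation i = S[i:]+S[:i]):
  rot[0] = butterfly$
  rot[1] = utterfly$b
  rot[2] = tterfly$bu
  rot[3] = terfly$but
  rot[4] = erfly$butt
  rot[5] = rfly$butte
  rot[6] = fly$butter
  rot[7] = ly$butterf
  rot[8] = y$butterfl
  rot[9] = $butterfly
Sorted (with $ < everything):
  sorted[0] = $butterfly  (last char: 'y')
  sorted[1] = butterfly$  (last char: '$')
  sorted[2] = erfly$butt  (last char: 't')
  sorted[3] = fly$butter  (last char: 'r')
  sorted[4] = ly$butterf  (last char: 'f')
  sorted[5] = rfly$butte  (last char: 'e')
  sorted[6] = terfly$but  (last char: 't')
  sorted[7] = tterfly$bu  (last char: 'u')
  sorted[8] = utterfly$b  (last char: 'b')
  sorted[9] = y$butterfl  (last char: 'l')
Last column: y$trfetubl
Original string S is at sorted index 1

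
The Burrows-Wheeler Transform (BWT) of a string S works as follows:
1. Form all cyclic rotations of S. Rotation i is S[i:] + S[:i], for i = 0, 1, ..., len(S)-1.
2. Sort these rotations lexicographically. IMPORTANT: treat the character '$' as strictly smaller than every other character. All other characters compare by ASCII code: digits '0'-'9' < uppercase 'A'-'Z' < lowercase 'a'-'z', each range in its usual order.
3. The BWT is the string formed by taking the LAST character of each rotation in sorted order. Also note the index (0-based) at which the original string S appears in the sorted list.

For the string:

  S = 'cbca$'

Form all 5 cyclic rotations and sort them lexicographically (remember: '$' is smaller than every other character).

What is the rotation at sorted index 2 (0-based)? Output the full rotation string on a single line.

All 5 rotations (rotation i = S[i:]+S[:i]):
  rot[0] = cbca$
  rot[1] = bca$c
  rot[2] = ca$cb
  rot[3] = a$cbc
  rot[4] = $cbca
Sorted (with $ < everything):
  sorted[0] = $cbca
  sorted[1] = a$cbc
  sorted[2] = bca$c
  sorted[3] = ca$cb
  sorted[4] = cbca$
sorted[2] = bca$c

Answer: bca$c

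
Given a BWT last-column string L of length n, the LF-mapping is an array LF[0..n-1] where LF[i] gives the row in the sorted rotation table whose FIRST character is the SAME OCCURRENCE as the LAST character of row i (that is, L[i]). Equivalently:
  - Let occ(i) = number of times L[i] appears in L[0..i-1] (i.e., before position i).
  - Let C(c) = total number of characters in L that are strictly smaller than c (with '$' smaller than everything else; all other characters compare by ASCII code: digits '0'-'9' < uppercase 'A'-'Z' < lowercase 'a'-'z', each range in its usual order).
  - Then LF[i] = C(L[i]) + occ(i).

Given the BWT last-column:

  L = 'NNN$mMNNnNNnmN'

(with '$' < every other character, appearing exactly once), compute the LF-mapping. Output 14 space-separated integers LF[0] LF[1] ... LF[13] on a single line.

Char counts: '$':1, 'M':1, 'N':8, 'm':2, 'n':2
C (first-col start): C('$')=0, C('M')=1, C('N')=2, C('m')=10, C('n')=12
L[0]='N': occ=0, LF[0]=C('N')+0=2+0=2
L[1]='N': occ=1, LF[1]=C('N')+1=2+1=3
L[2]='N': occ=2, LF[2]=C('N')+2=2+2=4
L[3]='$': occ=0, LF[3]=C('$')+0=0+0=0
L[4]='m': occ=0, LF[4]=C('m')+0=10+0=10
L[5]='M': occ=0, LF[5]=C('M')+0=1+0=1
L[6]='N': occ=3, LF[6]=C('N')+3=2+3=5
L[7]='N': occ=4, LF[7]=C('N')+4=2+4=6
L[8]='n': occ=0, LF[8]=C('n')+0=12+0=12
L[9]='N': occ=5, LF[9]=C('N')+5=2+5=7
L[10]='N': occ=6, LF[10]=C('N')+6=2+6=8
L[11]='n': occ=1, LF[11]=C('n')+1=12+1=13
L[12]='m': occ=1, LF[12]=C('m')+1=10+1=11
L[13]='N': occ=7, LF[13]=C('N')+7=2+7=9

Answer: 2 3 4 0 10 1 5 6 12 7 8 13 11 9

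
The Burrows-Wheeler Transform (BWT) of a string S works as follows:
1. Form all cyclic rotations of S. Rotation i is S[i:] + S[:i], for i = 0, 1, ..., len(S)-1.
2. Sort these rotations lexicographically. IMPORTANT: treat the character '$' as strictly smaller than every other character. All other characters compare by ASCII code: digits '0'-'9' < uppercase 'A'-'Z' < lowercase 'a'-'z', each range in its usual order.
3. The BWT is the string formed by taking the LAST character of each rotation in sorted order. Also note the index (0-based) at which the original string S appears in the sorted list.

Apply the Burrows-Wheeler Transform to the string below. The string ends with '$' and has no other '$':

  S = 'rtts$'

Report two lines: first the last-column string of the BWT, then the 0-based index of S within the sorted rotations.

All 5 rotations (rotation i = S[i:]+S[:i]):
  rot[0] = rtts$
  rot[1] = tts$r
  rot[2] = ts$rt
  rot[3] = s$rtt
  rot[4] = $rtts
Sorted (with $ < everything):
  sorted[0] = $rtts  (last char: 's')
  sorted[1] = rtts$  (last char: '$')
  sorted[2] = s$rtt  (last char: 't')
  sorted[3] = ts$rt  (last char: 't')
  sorted[4] = tts$r  (last char: 'r')
Last column: s$ttr
Original string S is at sorted index 1

Answer: s$ttr
1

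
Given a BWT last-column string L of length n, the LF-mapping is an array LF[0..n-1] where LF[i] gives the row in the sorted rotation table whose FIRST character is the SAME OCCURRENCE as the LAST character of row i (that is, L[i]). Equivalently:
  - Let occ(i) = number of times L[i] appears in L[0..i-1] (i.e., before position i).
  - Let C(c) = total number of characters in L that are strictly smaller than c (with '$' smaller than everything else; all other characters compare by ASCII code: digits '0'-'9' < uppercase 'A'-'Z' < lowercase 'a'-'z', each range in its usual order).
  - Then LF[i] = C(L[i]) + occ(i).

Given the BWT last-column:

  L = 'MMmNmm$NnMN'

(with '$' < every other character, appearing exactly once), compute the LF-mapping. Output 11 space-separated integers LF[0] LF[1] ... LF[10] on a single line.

Char counts: '$':1, 'M':3, 'N':3, 'm':3, 'n':1
C (first-col start): C('$')=0, C('M')=1, C('N')=4, C('m')=7, C('n')=10
L[0]='M': occ=0, LF[0]=C('M')+0=1+0=1
L[1]='M': occ=1, LF[1]=C('M')+1=1+1=2
L[2]='m': occ=0, LF[2]=C('m')+0=7+0=7
L[3]='N': occ=0, LF[3]=C('N')+0=4+0=4
L[4]='m': occ=1, LF[4]=C('m')+1=7+1=8
L[5]='m': occ=2, LF[5]=C('m')+2=7+2=9
L[6]='$': occ=0, LF[6]=C('$')+0=0+0=0
L[7]='N': occ=1, LF[7]=C('N')+1=4+1=5
L[8]='n': occ=0, LF[8]=C('n')+0=10+0=10
L[9]='M': occ=2, LF[9]=C('M')+2=1+2=3
L[10]='N': occ=2, LF[10]=C('N')+2=4+2=6

Answer: 1 2 7 4 8 9 0 5 10 3 6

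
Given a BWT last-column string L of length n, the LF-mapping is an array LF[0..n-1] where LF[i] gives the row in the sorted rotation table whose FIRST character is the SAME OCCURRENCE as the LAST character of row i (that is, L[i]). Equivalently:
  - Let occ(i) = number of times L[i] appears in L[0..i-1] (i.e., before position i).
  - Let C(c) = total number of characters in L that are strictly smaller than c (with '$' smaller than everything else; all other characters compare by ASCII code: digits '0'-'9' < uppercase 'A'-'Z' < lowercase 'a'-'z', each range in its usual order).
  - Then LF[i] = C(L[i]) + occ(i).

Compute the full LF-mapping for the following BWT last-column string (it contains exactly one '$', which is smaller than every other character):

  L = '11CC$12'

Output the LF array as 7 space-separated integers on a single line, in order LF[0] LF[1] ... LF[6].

Answer: 1 2 5 6 0 3 4

Derivation:
Char counts: '$':1, '1':3, '2':1, 'C':2
C (first-col start): C('$')=0, C('1')=1, C('2')=4, C('C')=5
L[0]='1': occ=0, LF[0]=C('1')+0=1+0=1
L[1]='1': occ=1, LF[1]=C('1')+1=1+1=2
L[2]='C': occ=0, LF[2]=C('C')+0=5+0=5
L[3]='C': occ=1, LF[3]=C('C')+1=5+1=6
L[4]='$': occ=0, LF[4]=C('$')+0=0+0=0
L[5]='1': occ=2, LF[5]=C('1')+2=1+2=3
L[6]='2': occ=0, LF[6]=C('2')+0=4+0=4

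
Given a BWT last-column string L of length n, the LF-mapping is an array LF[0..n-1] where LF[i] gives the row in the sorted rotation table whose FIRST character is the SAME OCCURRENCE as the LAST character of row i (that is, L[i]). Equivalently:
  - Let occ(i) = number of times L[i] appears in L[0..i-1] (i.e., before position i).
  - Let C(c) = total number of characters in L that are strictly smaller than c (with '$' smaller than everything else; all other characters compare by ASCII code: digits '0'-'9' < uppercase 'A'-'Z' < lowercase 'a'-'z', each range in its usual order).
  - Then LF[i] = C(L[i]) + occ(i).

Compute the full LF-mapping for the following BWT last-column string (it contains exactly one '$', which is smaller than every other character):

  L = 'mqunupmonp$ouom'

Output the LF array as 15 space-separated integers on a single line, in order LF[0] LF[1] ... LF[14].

Answer: 1 11 12 4 13 9 2 6 5 10 0 7 14 8 3

Derivation:
Char counts: '$':1, 'm':3, 'n':2, 'o':3, 'p':2, 'q':1, 'u':3
C (first-col start): C('$')=0, C('m')=1, C('n')=4, C('o')=6, C('p')=9, C('q')=11, C('u')=12
L[0]='m': occ=0, LF[0]=C('m')+0=1+0=1
L[1]='q': occ=0, LF[1]=C('q')+0=11+0=11
L[2]='u': occ=0, LF[2]=C('u')+0=12+0=12
L[3]='n': occ=0, LF[3]=C('n')+0=4+0=4
L[4]='u': occ=1, LF[4]=C('u')+1=12+1=13
L[5]='p': occ=0, LF[5]=C('p')+0=9+0=9
L[6]='m': occ=1, LF[6]=C('m')+1=1+1=2
L[7]='o': occ=0, LF[7]=C('o')+0=6+0=6
L[8]='n': occ=1, LF[8]=C('n')+1=4+1=5
L[9]='p': occ=1, LF[9]=C('p')+1=9+1=10
L[10]='$': occ=0, LF[10]=C('$')+0=0+0=0
L[11]='o': occ=1, LF[11]=C('o')+1=6+1=7
L[12]='u': occ=2, LF[12]=C('u')+2=12+2=14
L[13]='o': occ=2, LF[13]=C('o')+2=6+2=8
L[14]='m': occ=2, LF[14]=C('m')+2=1+2=3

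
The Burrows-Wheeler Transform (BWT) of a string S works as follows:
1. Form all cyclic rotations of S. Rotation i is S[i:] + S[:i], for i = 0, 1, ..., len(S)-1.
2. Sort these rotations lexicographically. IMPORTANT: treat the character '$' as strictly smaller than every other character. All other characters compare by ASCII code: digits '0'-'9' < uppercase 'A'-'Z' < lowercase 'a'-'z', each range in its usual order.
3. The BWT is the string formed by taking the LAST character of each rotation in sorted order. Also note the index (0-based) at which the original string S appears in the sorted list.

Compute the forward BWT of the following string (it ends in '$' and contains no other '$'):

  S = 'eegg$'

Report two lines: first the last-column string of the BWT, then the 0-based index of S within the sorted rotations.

All 5 rotations (rotation i = S[i:]+S[:i]):
  rot[0] = eegg$
  rot[1] = egg$e
  rot[2] = gg$ee
  rot[3] = g$eeg
  rot[4] = $eegg
Sorted (with $ < everything):
  sorted[0] = $eegg  (last char: 'g')
  sorted[1] = eegg$  (last char: '$')
  sorted[2] = egg$e  (last char: 'e')
  sorted[3] = g$eeg  (last char: 'g')
  sorted[4] = gg$ee  (last char: 'e')
Last column: g$ege
Original string S is at sorted index 1

Answer: g$ege
1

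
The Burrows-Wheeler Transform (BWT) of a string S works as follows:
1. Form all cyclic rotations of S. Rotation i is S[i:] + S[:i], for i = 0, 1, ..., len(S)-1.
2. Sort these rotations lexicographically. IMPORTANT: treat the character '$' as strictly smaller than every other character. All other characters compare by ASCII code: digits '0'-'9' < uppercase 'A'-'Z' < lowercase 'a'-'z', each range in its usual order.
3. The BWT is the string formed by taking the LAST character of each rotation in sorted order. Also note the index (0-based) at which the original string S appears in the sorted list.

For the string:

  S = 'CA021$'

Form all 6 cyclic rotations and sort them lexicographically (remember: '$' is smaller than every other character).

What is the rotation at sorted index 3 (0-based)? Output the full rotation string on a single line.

Answer: 21$CA0

Derivation:
All 6 rotations (rotation i = S[i:]+S[:i]):
  rot[0] = CA021$
  rot[1] = A021$C
  rot[2] = 021$CA
  rot[3] = 21$CA0
  rot[4] = 1$CA02
  rot[5] = $CA021
Sorted (with $ < everything):
  sorted[0] = $CA021
  sorted[1] = 021$CA
  sorted[2] = 1$CA02
  sorted[3] = 21$CA0
  sorted[4] = A021$C
  sorted[5] = CA021$
sorted[3] = 21$CA0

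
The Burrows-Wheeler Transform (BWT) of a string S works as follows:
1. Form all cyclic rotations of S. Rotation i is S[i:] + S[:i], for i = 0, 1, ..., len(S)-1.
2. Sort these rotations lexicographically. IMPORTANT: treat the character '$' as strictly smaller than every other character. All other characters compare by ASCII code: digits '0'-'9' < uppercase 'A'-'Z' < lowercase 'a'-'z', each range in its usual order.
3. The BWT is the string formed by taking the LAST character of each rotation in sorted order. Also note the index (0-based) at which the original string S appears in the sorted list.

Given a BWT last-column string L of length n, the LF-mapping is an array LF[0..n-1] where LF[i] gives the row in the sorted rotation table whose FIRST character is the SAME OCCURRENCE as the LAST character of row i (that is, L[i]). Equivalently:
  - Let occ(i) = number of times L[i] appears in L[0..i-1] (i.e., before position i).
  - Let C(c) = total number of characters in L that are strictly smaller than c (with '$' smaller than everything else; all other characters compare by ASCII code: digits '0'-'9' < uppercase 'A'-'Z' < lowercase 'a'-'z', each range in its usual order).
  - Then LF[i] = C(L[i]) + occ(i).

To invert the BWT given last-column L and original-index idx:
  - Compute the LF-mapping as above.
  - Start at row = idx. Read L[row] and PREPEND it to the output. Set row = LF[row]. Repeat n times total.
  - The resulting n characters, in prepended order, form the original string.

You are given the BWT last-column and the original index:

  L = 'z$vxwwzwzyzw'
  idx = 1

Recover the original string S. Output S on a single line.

LF mapping: 8 0 1 6 2 3 9 4 10 7 11 5
Walk LF starting at row 1, prepending L[row]:
  step 1: row=1, L[1]='$', prepend. Next row=LF[1]=0
  step 2: row=0, L[0]='z', prepend. Next row=LF[0]=8
  step 3: row=8, L[8]='z', prepend. Next row=LF[8]=10
  step 4: row=10, L[10]='z', prepend. Next row=LF[10]=11
  step 5: row=11, L[11]='w', prepend. Next row=LF[11]=5
  step 6: row=5, L[5]='w', prepend. Next row=LF[5]=3
  step 7: row=3, L[3]='x', prepend. Next row=LF[3]=6
  step 8: row=6, L[6]='z', prepend. Next row=LF[6]=9
  step 9: row=9, L[9]='y', prepend. Next row=LF[9]=7
  step 10: row=7, L[7]='w', prepend. Next row=LF[7]=4
  step 11: row=4, L[4]='w', prepend. Next row=LF[4]=2
  step 12: row=2, L[2]='v', prepend. Next row=LF[2]=1
Reversed output: vwwyzxwwzzz$

Answer: vwwyzxwwzzz$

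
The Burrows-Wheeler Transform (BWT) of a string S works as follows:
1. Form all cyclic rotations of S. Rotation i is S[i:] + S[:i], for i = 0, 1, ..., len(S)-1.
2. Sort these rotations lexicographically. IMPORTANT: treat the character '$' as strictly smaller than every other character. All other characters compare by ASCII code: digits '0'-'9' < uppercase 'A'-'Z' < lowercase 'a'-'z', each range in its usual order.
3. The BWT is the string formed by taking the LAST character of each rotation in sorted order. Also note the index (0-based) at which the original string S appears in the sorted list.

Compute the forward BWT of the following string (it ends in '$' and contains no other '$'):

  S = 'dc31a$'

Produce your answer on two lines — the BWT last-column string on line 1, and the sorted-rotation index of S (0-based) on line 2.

Answer: a3c1d$
5

Derivation:
All 6 rotations (rotation i = S[i:]+S[:i]):
  rot[0] = dc31a$
  rot[1] = c31a$d
  rot[2] = 31a$dc
  rot[3] = 1a$dc3
  rot[4] = a$dc31
  rot[5] = $dc31a
Sorted (with $ < everything):
  sorted[0] = $dc31a  (last char: 'a')
  sorted[1] = 1a$dc3  (last char: '3')
  sorted[2] = 31a$dc  (last char: 'c')
  sorted[3] = a$dc31  (last char: '1')
  sorted[4] = c31a$d  (last char: 'd')
  sorted[5] = dc31a$  (last char: '$')
Last column: a3c1d$
Original string S is at sorted index 5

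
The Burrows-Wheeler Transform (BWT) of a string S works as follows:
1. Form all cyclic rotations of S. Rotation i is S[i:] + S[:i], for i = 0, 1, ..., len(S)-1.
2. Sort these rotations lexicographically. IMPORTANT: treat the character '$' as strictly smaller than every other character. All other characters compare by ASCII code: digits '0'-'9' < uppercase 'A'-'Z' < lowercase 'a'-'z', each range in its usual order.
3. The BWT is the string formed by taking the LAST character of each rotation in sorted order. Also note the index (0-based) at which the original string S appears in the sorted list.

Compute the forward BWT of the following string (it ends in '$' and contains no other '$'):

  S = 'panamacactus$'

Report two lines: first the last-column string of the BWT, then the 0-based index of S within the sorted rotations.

Answer: smcnpaaaa$uct
9

Derivation:
All 13 rotations (rotation i = S[i:]+S[:i]):
  rot[0] = panamacactus$
  rot[1] = anamacactus$p
  rot[2] = namacactus$pa
  rot[3] = amacactus$pan
  rot[4] = macactus$pana
  rot[5] = acactus$panam
  rot[6] = cactus$panama
  rot[7] = actus$panamac
  rot[8] = ctus$panamaca
  rot[9] = tus$panamacac
  rot[10] = us$panamacact
  rot[11] = s$panamacactu
  rot[12] = $panamacactus
Sorted (with $ < everything):
  sorted[0] = $panamacactus  (last char: 's')
  sorted[1] = acactus$panam  (last char: 'm')
  sorted[2] = actus$panamac  (last char: 'c')
  sorted[3] = amacactus$pan  (last char: 'n')
  sorted[4] = anamacactus$p  (last char: 'p')
  sorted[5] = cactus$panama  (last char: 'a')
  sorted[6] = ctus$panamaca  (last char: 'a')
  sorted[7] = macactus$pana  (last char: 'a')
  sorted[8] = namacactus$pa  (last char: 'a')
  sorted[9] = panamacactus$  (last char: '$')
  sorted[10] = s$panamacactu  (last char: 'u')
  sorted[11] = tus$panamacac  (last char: 'c')
  sorted[12] = us$panamacact  (last char: 't')
Last column: smcnpaaaa$uct
Original string S is at sorted index 9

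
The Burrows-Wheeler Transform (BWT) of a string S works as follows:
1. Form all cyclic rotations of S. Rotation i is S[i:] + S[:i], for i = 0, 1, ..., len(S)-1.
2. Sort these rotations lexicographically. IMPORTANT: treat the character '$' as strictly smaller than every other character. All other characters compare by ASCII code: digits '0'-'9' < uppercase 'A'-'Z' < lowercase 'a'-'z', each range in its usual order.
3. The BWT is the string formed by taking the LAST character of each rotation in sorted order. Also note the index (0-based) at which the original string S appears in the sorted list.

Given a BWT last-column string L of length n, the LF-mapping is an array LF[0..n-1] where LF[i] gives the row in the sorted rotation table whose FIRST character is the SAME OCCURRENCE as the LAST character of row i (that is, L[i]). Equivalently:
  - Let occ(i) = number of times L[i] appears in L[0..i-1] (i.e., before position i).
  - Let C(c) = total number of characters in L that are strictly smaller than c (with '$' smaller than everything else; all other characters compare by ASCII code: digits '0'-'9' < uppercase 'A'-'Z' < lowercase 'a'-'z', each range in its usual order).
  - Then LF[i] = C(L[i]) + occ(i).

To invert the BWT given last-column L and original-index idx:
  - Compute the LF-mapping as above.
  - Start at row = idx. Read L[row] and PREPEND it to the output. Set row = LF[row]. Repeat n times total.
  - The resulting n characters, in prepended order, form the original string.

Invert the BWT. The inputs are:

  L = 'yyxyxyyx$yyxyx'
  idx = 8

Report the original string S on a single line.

LF mapping: 6 7 1 8 2 9 10 3 0 11 12 4 13 5
Walk LF starting at row 8, prepending L[row]:
  step 1: row=8, L[8]='$', prepend. Next row=LF[8]=0
  step 2: row=0, L[0]='y', prepend. Next row=LF[0]=6
  step 3: row=6, L[6]='y', prepend. Next row=LF[6]=10
  step 4: row=10, L[10]='y', prepend. Next row=LF[10]=12
  step 5: row=12, L[12]='y', prepend. Next row=LF[12]=13
  step 6: row=13, L[13]='x', prepend. Next row=LF[13]=5
  step 7: row=5, L[5]='y', prepend. Next row=LF[5]=9
  step 8: row=9, L[9]='y', prepend. Next row=LF[9]=11
  step 9: row=11, L[11]='x', prepend. Next row=LF[11]=4
  step 10: row=4, L[4]='x', prepend. Next row=LF[4]=2
  step 11: row=2, L[2]='x', prepend. Next row=LF[2]=1
  step 12: row=1, L[1]='y', prepend. Next row=LF[1]=7
  step 13: row=7, L[7]='x', prepend. Next row=LF[7]=3
  step 14: row=3, L[3]='y', prepend. Next row=LF[3]=8
Reversed output: yxyxxxyyxyyyy$

Answer: yxyxxxyyxyyyy$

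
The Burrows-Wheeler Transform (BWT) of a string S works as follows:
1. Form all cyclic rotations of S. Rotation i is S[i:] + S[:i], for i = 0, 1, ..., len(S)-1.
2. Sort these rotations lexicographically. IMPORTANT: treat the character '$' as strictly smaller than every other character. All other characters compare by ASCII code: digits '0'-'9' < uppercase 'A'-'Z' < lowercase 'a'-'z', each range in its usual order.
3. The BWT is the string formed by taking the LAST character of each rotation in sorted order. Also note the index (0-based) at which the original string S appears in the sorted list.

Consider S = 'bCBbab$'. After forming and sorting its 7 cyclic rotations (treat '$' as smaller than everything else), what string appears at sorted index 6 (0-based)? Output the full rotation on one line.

All 7 rotations (rotation i = S[i:]+S[:i]):
  rot[0] = bCBbab$
  rot[1] = CBbab$b
  rot[2] = Bbab$bC
  rot[3] = bab$bCB
  rot[4] = ab$bCBb
  rot[5] = b$bCBba
  rot[6] = $bCBbab
Sorted (with $ < everything):
  sorted[0] = $bCBbab
  sorted[1] = Bbab$bC
  sorted[2] = CBbab$b
  sorted[3] = ab$bCBb
  sorted[4] = b$bCBba
  sorted[5] = bCBbab$
  sorted[6] = bab$bCB
sorted[6] = bab$bCB

Answer: bab$bCB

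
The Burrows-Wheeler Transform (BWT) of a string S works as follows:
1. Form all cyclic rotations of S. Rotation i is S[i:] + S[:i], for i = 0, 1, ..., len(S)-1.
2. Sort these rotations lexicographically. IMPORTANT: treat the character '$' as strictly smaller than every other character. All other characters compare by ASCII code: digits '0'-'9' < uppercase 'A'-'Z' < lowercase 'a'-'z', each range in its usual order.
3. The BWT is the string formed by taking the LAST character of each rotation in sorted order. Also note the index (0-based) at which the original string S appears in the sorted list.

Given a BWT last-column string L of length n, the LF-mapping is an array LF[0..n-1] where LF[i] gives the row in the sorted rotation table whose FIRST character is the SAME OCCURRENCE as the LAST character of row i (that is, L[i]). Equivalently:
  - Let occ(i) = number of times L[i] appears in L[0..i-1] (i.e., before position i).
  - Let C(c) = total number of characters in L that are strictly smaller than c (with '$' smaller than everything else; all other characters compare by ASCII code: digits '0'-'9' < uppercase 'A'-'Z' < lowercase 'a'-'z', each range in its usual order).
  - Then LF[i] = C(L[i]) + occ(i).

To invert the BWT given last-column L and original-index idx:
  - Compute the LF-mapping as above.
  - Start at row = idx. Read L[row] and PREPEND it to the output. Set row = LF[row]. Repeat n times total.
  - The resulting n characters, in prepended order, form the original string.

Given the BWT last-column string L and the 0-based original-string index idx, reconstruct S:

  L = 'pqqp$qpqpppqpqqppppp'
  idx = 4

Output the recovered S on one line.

LF mapping: 1 13 14 2 0 15 3 16 4 5 6 17 7 18 19 8 9 10 11 12
Walk LF starting at row 4, prepending L[row]:
  step 1: row=4, L[4]='$', prepend. Next row=LF[4]=0
  step 2: row=0, L[0]='p', prepend. Next row=LF[0]=1
  step 3: row=1, L[1]='q', prepend. Next row=LF[1]=13
  step 4: row=13, L[13]='q', prepend. Next row=LF[13]=18
  step 5: row=18, L[18]='p', prepend. Next row=LF[18]=11
  step 6: row=11, L[11]='q', prepend. Next row=LF[11]=17
  step 7: row=17, L[17]='p', prepend. Next row=LF[17]=10
  step 8: row=10, L[10]='p', prepend. Next row=LF[10]=6
  step 9: row=6, L[6]='p', prepend. Next row=LF[6]=3
  step 10: row=3, L[3]='p', prepend. Next row=LF[3]=2
  step 11: row=2, L[2]='q', prepend. Next row=LF[2]=14
  step 12: row=14, L[14]='q', prepend. Next row=LF[14]=19
  step 13: row=19, L[19]='p', prepend. Next row=LF[19]=12
  step 14: row=12, L[12]='p', prepend. Next row=LF[12]=7
  step 15: row=7, L[7]='q', prepend. Next row=LF[7]=16
  step 16: row=16, L[16]='p', prepend. Next row=LF[16]=9
  step 17: row=9, L[9]='p', prepend. Next row=LF[9]=5
  step 18: row=5, L[5]='q', prepend. Next row=LF[5]=15
  step 19: row=15, L[15]='p', prepend. Next row=LF[15]=8
  step 20: row=8, L[8]='p', prepend. Next row=LF[8]=4
Reversed output: ppqppqppqqppppqpqqp$

Answer: ppqppqppqqppppqpqqp$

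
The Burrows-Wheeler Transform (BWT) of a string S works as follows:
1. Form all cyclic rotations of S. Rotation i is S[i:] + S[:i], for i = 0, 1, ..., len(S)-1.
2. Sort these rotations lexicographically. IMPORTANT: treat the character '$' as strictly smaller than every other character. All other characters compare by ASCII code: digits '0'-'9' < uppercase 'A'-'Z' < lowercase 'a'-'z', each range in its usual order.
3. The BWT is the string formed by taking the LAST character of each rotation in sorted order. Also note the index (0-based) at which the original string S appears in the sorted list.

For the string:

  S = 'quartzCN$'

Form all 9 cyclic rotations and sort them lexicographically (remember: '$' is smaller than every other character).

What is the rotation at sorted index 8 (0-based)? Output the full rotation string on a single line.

Answer: zCN$quart

Derivation:
All 9 rotations (rotation i = S[i:]+S[:i]):
  rot[0] = quartzCN$
  rot[1] = uartzCN$q
  rot[2] = artzCN$qu
  rot[3] = rtzCN$qua
  rot[4] = tzCN$quar
  rot[5] = zCN$quart
  rot[6] = CN$quartz
  rot[7] = N$quartzC
  rot[8] = $quartzCN
Sorted (with $ < everything):
  sorted[0] = $quartzCN
  sorted[1] = CN$quartz
  sorted[2] = N$quartzC
  sorted[3] = artzCN$qu
  sorted[4] = quartzCN$
  sorted[5] = rtzCN$qua
  sorted[6] = tzCN$quar
  sorted[7] = uartzCN$q
  sorted[8] = zCN$quart
sorted[8] = zCN$quart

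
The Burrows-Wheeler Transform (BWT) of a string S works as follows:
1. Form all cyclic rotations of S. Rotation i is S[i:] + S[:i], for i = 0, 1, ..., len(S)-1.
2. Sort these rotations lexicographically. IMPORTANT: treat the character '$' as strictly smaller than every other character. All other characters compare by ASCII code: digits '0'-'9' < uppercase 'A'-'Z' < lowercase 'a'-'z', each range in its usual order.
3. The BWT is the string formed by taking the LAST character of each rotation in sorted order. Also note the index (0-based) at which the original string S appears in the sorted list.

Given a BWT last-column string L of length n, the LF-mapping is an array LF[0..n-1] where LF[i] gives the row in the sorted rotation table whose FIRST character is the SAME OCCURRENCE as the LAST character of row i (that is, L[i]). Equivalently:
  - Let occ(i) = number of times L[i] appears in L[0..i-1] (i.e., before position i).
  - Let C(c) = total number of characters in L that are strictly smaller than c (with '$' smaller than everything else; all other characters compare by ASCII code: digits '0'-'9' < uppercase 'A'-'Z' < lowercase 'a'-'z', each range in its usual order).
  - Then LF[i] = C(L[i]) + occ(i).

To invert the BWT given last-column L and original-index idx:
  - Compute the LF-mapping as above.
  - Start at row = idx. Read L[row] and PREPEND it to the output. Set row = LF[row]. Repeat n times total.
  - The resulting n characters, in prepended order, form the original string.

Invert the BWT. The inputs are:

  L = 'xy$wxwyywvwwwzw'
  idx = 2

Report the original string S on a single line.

LF mapping: 9 11 0 2 10 3 12 13 4 1 5 6 7 14 8
Walk LF starting at row 2, prepending L[row]:
  step 1: row=2, L[2]='$', prepend. Next row=LF[2]=0
  step 2: row=0, L[0]='x', prepend. Next row=LF[0]=9
  step 3: row=9, L[9]='v', prepend. Next row=LF[9]=1
  step 4: row=1, L[1]='y', prepend. Next row=LF[1]=11
  step 5: row=11, L[11]='w', prepend. Next row=LF[11]=6
  step 6: row=6, L[6]='y', prepend. Next row=LF[6]=12
  step 7: row=12, L[12]='w', prepend. Next row=LF[12]=7
  step 8: row=7, L[7]='y', prepend. Next row=LF[7]=13
  step 9: row=13, L[13]='z', prepend. Next row=LF[13]=14
  step 10: row=14, L[14]='w', prepend. Next row=LF[14]=8
  step 11: row=8, L[8]='w', prepend. Next row=LF[8]=4
  step 12: row=4, L[4]='x', prepend. Next row=LF[4]=10
  step 13: row=10, L[10]='w', prepend. Next row=LF[10]=5
  step 14: row=5, L[5]='w', prepend. Next row=LF[5]=3
  step 15: row=3, L[3]='w', prepend. Next row=LF[3]=2
Reversed output: wwwxwwzywywyvx$

Answer: wwwxwwzywywyvx$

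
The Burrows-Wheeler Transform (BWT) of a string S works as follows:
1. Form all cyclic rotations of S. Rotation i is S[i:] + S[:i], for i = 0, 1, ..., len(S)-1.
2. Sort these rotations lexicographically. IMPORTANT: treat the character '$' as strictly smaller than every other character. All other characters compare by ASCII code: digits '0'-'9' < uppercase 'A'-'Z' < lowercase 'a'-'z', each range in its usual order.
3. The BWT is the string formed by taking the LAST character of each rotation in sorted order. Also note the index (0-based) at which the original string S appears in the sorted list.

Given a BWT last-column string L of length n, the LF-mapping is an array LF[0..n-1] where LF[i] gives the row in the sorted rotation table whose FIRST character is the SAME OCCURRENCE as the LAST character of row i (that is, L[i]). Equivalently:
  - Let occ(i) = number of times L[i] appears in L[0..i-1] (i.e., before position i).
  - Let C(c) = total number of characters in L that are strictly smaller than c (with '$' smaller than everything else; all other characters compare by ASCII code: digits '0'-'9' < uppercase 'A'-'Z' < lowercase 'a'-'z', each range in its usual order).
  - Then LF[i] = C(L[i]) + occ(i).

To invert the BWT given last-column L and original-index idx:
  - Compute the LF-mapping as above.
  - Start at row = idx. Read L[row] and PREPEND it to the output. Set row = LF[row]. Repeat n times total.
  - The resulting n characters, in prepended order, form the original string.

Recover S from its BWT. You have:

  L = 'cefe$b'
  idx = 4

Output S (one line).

LF mapping: 2 3 5 4 0 1
Walk LF starting at row 4, prepending L[row]:
  step 1: row=4, L[4]='$', prepend. Next row=LF[4]=0
  step 2: row=0, L[0]='c', prepend. Next row=LF[0]=2
  step 3: row=2, L[2]='f', prepend. Next row=LF[2]=5
  step 4: row=5, L[5]='b', prepend. Next row=LF[5]=1
  step 5: row=1, L[1]='e', prepend. Next row=LF[1]=3
  step 6: row=3, L[3]='e', prepend. Next row=LF[3]=4
Reversed output: eebfc$

Answer: eebfc$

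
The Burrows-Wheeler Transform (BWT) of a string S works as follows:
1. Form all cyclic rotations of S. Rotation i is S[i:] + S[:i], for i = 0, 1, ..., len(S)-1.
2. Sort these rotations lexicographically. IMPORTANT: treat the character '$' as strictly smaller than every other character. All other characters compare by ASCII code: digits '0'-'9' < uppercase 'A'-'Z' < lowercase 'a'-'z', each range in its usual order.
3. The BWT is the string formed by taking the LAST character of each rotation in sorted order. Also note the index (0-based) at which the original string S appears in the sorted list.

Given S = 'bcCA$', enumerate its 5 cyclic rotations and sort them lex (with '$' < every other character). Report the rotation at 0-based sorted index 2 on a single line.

Answer: CA$bc

Derivation:
All 5 rotations (rotation i = S[i:]+S[:i]):
  rot[0] = bcCA$
  rot[1] = cCA$b
  rot[2] = CA$bc
  rot[3] = A$bcC
  rot[4] = $bcCA
Sorted (with $ < everything):
  sorted[0] = $bcCA
  sorted[1] = A$bcC
  sorted[2] = CA$bc
  sorted[3] = bcCA$
  sorted[4] = cCA$b
sorted[2] = CA$bc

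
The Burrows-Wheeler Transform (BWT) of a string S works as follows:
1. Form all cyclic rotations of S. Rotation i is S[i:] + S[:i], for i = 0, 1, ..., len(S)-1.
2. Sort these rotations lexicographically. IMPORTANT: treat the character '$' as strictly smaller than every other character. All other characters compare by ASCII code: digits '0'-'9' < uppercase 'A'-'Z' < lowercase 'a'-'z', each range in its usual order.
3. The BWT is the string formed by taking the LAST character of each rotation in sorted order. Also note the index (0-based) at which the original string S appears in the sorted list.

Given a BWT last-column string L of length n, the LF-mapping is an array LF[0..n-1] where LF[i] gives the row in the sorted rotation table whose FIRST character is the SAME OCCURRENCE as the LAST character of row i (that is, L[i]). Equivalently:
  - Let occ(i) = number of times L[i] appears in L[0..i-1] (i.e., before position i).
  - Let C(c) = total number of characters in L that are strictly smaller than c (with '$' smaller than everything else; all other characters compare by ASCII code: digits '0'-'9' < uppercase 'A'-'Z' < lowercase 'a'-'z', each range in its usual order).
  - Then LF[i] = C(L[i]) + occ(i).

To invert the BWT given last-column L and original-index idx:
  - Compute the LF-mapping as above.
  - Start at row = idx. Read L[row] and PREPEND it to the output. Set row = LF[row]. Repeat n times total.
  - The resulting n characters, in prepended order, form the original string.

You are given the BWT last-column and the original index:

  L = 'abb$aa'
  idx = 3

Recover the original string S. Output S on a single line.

LF mapping: 1 4 5 0 2 3
Walk LF starting at row 3, prepending L[row]:
  step 1: row=3, L[3]='$', prepend. Next row=LF[3]=0
  step 2: row=0, L[0]='a', prepend. Next row=LF[0]=1
  step 3: row=1, L[1]='b', prepend. Next row=LF[1]=4
  step 4: row=4, L[4]='a', prepend. Next row=LF[4]=2
  step 5: row=2, L[2]='b', prepend. Next row=LF[2]=5
  step 6: row=5, L[5]='a', prepend. Next row=LF[5]=3
Reversed output: ababa$

Answer: ababa$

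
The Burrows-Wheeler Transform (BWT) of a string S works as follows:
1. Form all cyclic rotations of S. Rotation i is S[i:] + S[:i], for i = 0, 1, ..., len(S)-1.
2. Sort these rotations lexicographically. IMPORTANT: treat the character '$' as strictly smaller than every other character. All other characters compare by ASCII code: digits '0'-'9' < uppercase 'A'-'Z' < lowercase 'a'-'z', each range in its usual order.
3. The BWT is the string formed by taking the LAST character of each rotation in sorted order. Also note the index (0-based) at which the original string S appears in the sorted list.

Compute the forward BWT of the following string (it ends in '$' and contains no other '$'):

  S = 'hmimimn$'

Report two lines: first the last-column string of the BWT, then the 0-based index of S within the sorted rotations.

All 8 rotations (rotation i = S[i:]+S[:i]):
  rot[0] = hmimimn$
  rot[1] = mimimn$h
  rot[2] = imimn$hm
  rot[3] = mimn$hmi
  rot[4] = imn$hmim
  rot[5] = mn$hmimi
  rot[6] = n$hmimim
  rot[7] = $hmimimn
Sorted (with $ < everything):
  sorted[0] = $hmimimn  (last char: 'n')
  sorted[1] = hmimimn$  (last char: '$')
  sorted[2] = imimn$hm  (last char: 'm')
  sorted[3] = imn$hmim  (last char: 'm')
  sorted[4] = mimimn$h  (last char: 'h')
  sorted[5] = mimn$hmi  (last char: 'i')
  sorted[6] = mn$hmimi  (last char: 'i')
  sorted[7] = n$hmimim  (last char: 'm')
Last column: n$mmhiim
Original string S is at sorted index 1

Answer: n$mmhiim
1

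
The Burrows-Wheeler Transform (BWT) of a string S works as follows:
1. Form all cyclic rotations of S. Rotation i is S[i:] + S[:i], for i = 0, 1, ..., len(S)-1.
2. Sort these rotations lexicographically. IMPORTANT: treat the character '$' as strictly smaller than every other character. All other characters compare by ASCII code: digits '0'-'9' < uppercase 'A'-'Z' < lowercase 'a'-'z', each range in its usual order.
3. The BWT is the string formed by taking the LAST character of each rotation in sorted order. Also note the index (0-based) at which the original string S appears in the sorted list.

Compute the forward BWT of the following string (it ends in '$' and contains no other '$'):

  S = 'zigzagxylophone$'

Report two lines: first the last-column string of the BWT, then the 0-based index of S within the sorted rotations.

Answer: eznaipzyohlogxg$
15

Derivation:
All 16 rotations (rotation i = S[i:]+S[:i]):
  rot[0] = zigzagxylophone$
  rot[1] = igzagxylophone$z
  rot[2] = gzagxylophone$zi
  rot[3] = zagxylophone$zig
  rot[4] = agxylophone$zigz
  rot[5] = gxylophone$zigza
  rot[6] = xylophone$zigzag
  rot[7] = ylophone$zigzagx
  rot[8] = lophone$zigzagxy
  rot[9] = ophone$zigzagxyl
  rot[10] = phone$zigzagxylo
  rot[11] = hone$zigzagxylop
  rot[12] = one$zigzagxyloph
  rot[13] = ne$zigzagxylopho
  rot[14] = e$zigzagxylophon
  rot[15] = $zigzagxylophone
Sorted (with $ < everything):
  sorted[0] = $zigzagxylophone  (last char: 'e')
  sorted[1] = agxylophone$zigz  (last char: 'z')
  sorted[2] = e$zigzagxylophon  (last char: 'n')
  sorted[3] = gxylophone$zigza  (last char: 'a')
  sorted[4] = gzagxylophone$zi  (last char: 'i')
  sorted[5] = hone$zigzagxylop  (last char: 'p')
  sorted[6] = igzagxylophone$z  (last char: 'z')
  sorted[7] = lophone$zigzagxy  (last char: 'y')
  sorted[8] = ne$zigzagxylopho  (last char: 'o')
  sorted[9] = one$zigzagxyloph  (last char: 'h')
  sorted[10] = ophone$zigzagxyl  (last char: 'l')
  sorted[11] = phone$zigzagxylo  (last char: 'o')
  sorted[12] = xylophone$zigzag  (last char: 'g')
  sorted[13] = ylophone$zigzagx  (last char: 'x')
  sorted[14] = zagxylophone$zig  (last char: 'g')
  sorted[15] = zigzagxylophone$  (last char: '$')
Last column: eznaipzyohlogxg$
Original string S is at sorted index 15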